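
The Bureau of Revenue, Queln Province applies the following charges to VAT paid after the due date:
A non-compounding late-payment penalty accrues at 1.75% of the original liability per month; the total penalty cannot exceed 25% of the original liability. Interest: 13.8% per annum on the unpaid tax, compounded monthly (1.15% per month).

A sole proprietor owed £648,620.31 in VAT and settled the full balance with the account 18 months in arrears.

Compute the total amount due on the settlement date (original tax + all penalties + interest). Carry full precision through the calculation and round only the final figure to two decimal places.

£959,004.96

Penalty (uncapped): 18 × 1.75% × £648,620.31 = £204,315.40…; cap = 25% × £648,620.31 = £162,155.08… → penalty = £162,155.08…
Interest: £648,620.31 × ((1 + 0.0115)^18 − 1) = £648,620.31 × 0.2285306… = £148,229.5696…
Total = £648,620.31 + £162,155.0775 + £148,229.5696… = £959,004.96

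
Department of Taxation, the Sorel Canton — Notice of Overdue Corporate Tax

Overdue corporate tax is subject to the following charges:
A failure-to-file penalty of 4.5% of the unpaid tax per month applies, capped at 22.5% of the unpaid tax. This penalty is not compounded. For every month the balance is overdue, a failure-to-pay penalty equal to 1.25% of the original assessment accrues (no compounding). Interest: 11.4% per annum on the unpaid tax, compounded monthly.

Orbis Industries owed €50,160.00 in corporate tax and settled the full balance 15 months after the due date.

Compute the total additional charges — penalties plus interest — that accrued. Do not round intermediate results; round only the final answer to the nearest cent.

€28,334.27

Failure-to-file: 15 × 4.5% × €50,160.00 = €33,858.00, capped at 22.5% × €50,160.00 = €11,286.00
Failure-to-pay penalty: 15 × 1.25% × €50,160.00 = €9,405.00
Interest (11.4%/yr ÷ 12 = 0.95%/month): €50,160.00 × ((1 + 0.0095)^15 − 1) = €7,643.2659…
Penalties + interest = €20,691.0000 + €7,643.2659… = €28,334.27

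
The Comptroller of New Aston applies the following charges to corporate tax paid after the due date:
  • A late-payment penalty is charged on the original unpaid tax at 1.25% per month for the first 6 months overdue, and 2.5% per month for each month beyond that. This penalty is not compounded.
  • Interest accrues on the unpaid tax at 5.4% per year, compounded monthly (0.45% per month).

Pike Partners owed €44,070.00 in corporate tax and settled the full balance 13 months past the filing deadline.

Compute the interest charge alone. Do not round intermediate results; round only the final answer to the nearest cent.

€2,648.87

Interest: €44,070.00 × ((1 + 0.0045)^13 − 1) = €44,070.00 × 0.0601059… = €2,648.8651…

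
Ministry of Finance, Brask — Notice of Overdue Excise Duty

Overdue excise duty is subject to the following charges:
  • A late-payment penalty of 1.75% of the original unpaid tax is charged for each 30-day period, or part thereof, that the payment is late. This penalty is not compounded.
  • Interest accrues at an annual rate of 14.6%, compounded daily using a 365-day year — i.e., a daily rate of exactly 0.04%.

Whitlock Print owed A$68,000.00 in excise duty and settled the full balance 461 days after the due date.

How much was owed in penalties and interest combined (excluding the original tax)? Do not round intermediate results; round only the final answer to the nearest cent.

Penalty periods: ⌈461/30⌉ = 16; penalty = 16 × 1.75% × A$68,000.00 = A$19,040.00
Interest: A$68,000.00 × ((1 + 0.0004)^461 − 1) = A$68,000.00 × 0.20245239… = A$13,766.7625…
Penalties + interest = A$19,040.0000 + A$13,766.7625… = A$32,806.76

A$32,806.76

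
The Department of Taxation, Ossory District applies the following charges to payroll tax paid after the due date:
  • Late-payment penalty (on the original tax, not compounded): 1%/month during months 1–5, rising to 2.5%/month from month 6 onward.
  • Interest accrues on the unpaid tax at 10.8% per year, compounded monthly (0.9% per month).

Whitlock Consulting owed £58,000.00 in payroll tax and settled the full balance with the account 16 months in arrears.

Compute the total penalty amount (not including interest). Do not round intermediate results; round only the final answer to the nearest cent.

£18,850.00

Penalty, months 1–5: 5 × 1% × £58,000.00 = £2,900.00
Penalty, months 6–16: 11 × 2.5% × £58,000.00 = £15,950.00
Total penalty = £2,900.00 + £15,950.00 = £18,850.00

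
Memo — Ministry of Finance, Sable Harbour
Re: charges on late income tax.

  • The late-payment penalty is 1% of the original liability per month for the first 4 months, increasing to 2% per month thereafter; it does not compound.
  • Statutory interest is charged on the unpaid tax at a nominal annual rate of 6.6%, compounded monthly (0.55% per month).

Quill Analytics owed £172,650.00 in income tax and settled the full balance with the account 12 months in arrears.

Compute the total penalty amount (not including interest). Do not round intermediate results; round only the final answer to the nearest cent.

Penalty, months 1–4: 4 × 1% × £172,650.00 = £6,906.00
Penalty, months 5–12: 8 × 2% × £172,650.00 = £27,624.00
Total penalty = £6,906.00 + £27,624.00 = £34,530.00

£34,530.00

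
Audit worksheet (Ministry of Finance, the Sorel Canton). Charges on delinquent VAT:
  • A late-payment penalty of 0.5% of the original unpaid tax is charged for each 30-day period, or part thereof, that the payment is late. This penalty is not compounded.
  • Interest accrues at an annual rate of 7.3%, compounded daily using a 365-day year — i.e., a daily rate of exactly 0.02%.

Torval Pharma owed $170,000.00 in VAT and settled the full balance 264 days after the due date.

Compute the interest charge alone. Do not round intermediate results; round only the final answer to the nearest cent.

Interest: $170,000.00 × ((1 + 0.0002)^264 − 1) = $170,000.00 × 0.05421321… = $9,216.2465…

$9,216.25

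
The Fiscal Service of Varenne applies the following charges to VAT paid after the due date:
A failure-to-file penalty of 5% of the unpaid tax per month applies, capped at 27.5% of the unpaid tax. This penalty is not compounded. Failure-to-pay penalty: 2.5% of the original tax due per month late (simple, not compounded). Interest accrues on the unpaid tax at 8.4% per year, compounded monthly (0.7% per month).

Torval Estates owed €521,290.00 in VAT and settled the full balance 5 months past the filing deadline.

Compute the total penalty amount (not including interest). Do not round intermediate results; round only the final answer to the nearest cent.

Failure-to-file: 5 × 5% × €521,290.00 = €130,322.50 (under the 27.5% cap)
Failure-to-pay penalty: 5 × 2.5% × €521,290.00 = €65,161.25
Total penalty = €130,322.50 + €65,161.25 = €195,483.75

€195,483.75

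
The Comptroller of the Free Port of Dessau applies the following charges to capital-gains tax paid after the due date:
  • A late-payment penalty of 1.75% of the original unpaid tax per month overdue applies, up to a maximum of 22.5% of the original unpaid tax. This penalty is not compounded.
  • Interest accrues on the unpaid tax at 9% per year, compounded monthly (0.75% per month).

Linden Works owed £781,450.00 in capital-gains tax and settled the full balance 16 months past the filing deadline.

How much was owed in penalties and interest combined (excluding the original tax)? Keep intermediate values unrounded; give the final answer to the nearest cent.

£275,064.24

Penalty (uncapped): 16 × 1.75% × £781,450.00 = £218,806.00; cap = 22.5% × £781,450.00 = £175,826.25 → penalty = £175,826.25
Interest: £781,450.00 × ((1 + 0.0075)^16 − 1) = £781,450.00 × 0.1269921… = £99,237.9872…
Penalties + interest = £175,826.2500 + £99,237.9872… = £275,064.24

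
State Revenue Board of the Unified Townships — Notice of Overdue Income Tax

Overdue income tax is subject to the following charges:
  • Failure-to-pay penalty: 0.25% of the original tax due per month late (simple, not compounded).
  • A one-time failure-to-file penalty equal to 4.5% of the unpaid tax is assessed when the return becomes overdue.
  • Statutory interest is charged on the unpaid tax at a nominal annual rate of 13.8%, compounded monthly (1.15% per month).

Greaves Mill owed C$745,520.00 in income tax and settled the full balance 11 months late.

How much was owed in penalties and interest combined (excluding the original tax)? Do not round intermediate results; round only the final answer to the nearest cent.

C$153,972.66

Failure-to-file penalty: 4.5% × C$745,520.00 = C$33,548.40
Failure-to-pay penalty = 0.25% × C$745,520.00 × 11 mo = C$20,501.80
Interest: C$745,520.00 × ((1 + 0.0115)^11 − 1) = C$745,520.00 × 0.1340306… = C$99,922.4632…
Penalties + interest = C$54,050.2000 + C$99,922.4632… = C$153,972.66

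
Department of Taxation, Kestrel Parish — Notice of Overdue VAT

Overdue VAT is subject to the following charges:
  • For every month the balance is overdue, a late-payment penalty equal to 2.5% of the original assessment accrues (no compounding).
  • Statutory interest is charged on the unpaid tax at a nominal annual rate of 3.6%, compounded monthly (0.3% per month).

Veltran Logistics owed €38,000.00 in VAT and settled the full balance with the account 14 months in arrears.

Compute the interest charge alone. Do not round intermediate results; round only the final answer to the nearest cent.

€1,627.50

Interest: €38,000.00 × ((1 + 0.003)^14 − 1) = €38,000.00 × 0.0428289… = €1,627.4986…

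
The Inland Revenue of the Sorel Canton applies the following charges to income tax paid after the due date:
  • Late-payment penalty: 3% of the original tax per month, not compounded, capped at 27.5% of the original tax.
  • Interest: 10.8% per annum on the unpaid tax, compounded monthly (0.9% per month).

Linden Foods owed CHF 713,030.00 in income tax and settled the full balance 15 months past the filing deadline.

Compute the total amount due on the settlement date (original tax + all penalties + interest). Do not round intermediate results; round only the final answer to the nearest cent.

CHF 1,011,679.64

Penalty (uncapped): 15 × 3% × CHF 713,030.00 = CHF 320,863.50; cap = 27.5% × CHF 713,030.00 = CHF 196,083.25 → penalty = CHF 196,083.25
Interest: CHF 713,030.00 × ((1 + 0.009)^15 − 1) = CHF 713,030.00 × 0.1438458… = CHF 102,566.3927…
Total = CHF 713,030.00 + CHF 196,083.2500 + CHF 102,566.3927… = CHF 1,011,679.64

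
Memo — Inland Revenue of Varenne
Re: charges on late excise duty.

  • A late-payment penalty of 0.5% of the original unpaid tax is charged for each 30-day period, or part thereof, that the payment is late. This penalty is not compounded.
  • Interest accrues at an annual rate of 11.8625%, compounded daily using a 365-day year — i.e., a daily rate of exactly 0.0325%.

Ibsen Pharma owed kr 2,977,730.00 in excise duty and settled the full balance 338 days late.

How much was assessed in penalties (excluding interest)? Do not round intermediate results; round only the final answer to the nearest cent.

kr 178,663.80

Penalty periods: ⌈338/30⌉ = 12; penalty = 12 × 0.5% × kr 2,977,730.00 = kr 178,663.80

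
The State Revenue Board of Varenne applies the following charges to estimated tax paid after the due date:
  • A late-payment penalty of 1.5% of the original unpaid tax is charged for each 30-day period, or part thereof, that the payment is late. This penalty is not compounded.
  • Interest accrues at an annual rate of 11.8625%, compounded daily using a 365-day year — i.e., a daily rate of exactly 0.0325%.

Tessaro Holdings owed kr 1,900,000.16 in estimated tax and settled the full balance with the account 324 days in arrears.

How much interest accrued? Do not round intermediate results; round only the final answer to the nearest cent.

Interest: kr 1,900,000.16 × ((1 + 0.000325)^324 − 1) = kr 1,900,000.16 × 0.11102487… = kr 210,947.2640…

kr 210,947.26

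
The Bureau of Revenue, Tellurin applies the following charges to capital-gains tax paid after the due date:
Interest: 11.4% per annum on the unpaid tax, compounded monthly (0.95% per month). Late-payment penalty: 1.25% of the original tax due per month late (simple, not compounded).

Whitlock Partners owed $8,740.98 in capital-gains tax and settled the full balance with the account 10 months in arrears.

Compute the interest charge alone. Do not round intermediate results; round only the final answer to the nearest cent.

Interest: $8,740.98 × ((1 + 0.0095)^10 − 1) = $8,740.98 × 0.0991659… = $866.8068…

$866.81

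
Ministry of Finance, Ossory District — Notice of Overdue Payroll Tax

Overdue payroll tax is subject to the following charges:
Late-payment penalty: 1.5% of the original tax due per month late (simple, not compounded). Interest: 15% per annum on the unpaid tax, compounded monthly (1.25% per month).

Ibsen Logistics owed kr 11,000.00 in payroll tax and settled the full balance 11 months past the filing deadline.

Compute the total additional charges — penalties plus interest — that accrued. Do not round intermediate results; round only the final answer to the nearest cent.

Late-payment penalty = 1.5% × kr 11,000.00 × 11 mo = kr 1,815.00
Interest: kr 11,000.00 × ((1 + 0.0125)^11 − 1) = kr 11,000.00 × 0.1464242… = kr 1,610.6664…
Penalties + interest = kr 1,815.0000 + kr 1,610.6664… = kr 3,425.67

kr 3,425.67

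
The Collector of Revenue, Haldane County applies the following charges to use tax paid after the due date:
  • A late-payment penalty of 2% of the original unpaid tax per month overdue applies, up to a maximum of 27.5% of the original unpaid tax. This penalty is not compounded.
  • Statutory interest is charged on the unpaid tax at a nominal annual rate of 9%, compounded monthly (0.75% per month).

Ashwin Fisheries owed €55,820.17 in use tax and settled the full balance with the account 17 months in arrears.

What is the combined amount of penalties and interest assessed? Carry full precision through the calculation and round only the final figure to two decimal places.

Penalty (uncapped): 17 × 2% × €55,820.17 = €18,978.86…; cap = 27.5% × €55,820.17 = €15,350.55… → penalty = €15,350.55…
Interest: €55,820.17 × ((1 + 0.0075)^17 − 1) = €55,820.17 × 0.1354446… = €7,560.5381…
Penalties + interest = €15,350.5468… + €7,560.5381… = €22,911.08

€22,911.08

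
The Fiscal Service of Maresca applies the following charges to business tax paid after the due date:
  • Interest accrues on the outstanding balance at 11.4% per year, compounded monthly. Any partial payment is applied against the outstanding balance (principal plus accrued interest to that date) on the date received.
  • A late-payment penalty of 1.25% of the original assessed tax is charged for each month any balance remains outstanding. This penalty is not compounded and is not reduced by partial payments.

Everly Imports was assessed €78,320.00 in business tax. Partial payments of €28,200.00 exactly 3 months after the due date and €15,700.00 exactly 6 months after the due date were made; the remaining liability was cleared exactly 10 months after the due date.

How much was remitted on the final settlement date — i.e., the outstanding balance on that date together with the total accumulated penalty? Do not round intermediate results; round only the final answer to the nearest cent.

€49,441.91

Monthly rate = 11.4% ÷ 12 = 0.95%
Balance at month 3: €78,320.0000 × (1 + 0.0095)^3 = €80,573.3923…
After €28,200.00 payment: €80,573.3923… − €28,200.00 = €52,373.3923…
Balance at month 6: €52,373.3923… × (1 + 0.0095)^3 = €53,880.2590…
After €15,700.00 payment: €53,880.2590… − €15,700.00 = €38,180.2590…
Balance at month 10: €38,180.2590… × (1 + 0.0095)^4 = €39,651.9147…
Penalty: 10 × 1.25% × €78,320.00 = €9,790.00
Final settlement = outstanding balance + penalty = €39,651.9147… + €9,790.00 = €49,441.91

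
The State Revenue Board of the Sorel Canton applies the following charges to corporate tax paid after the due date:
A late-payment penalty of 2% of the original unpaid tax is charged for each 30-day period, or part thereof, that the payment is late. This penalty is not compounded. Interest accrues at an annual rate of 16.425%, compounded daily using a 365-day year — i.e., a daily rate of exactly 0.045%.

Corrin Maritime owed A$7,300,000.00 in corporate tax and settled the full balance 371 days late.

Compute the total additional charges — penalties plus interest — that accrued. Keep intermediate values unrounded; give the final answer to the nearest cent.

Penalty periods: ⌈371/30⌉ = 13; penalty = 13 × 2% × A$7,300,000.00 = A$1,898,000.00
Interest: A$7,300,000.00 × ((1 + 0.00045)^371 − 1) = A$7,300,000.00 × 0.18165080… = A$1,326,050.8715…
Penalties + interest = A$1,898,000.0000 + A$1,326,050.8715… = A$3,224,050.87

A$3,224,050.87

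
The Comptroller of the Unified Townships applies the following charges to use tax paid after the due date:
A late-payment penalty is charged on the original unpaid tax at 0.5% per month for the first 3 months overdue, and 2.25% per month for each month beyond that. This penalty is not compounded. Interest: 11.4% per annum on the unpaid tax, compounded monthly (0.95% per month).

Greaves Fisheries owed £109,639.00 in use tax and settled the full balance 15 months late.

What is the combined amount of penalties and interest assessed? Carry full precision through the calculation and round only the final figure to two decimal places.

£47,953.65

Penalty, months 1–3: 3 × 0.5% × £109,639.00 = £1,644.59…
Penalty, months 4–15: 12 × 2.25% × £109,639.00 = £29,602.53
Interest: £109,639.00 × ((1 + 0.0095)^15 − 1) = £109,639.00 × 0.1523777… = £16,706.5397…
Penalties + interest = £31,247.1150 + £16,706.5397… = £47,953.65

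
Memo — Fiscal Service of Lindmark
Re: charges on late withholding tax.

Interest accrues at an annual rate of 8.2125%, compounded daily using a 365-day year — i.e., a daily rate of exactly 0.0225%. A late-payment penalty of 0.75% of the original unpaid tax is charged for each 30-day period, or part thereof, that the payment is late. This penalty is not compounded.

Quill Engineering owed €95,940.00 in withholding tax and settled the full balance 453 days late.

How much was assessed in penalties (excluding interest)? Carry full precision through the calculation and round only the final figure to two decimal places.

Penalty periods: ⌈453/30⌉ = 16; penalty = 16 × 0.75% × €95,940.00 = €11,512.80

€11,512.80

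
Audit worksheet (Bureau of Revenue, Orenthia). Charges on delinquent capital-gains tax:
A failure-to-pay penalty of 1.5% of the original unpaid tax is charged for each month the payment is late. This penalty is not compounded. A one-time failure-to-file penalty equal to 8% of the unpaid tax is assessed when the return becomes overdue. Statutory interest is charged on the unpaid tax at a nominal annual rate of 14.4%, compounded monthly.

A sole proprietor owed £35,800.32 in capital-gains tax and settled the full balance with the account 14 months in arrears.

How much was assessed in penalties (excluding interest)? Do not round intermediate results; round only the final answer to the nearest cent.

Failure-to-file penalty: 8% × £35,800.32 = £2,864.03…
Failure-to-pay penalty: 14 × 1.5% × £35,800.32 = £7,518.07…
Total penalty = £2,864.03… + £7,518.07… = £10,382.09

£10,382.09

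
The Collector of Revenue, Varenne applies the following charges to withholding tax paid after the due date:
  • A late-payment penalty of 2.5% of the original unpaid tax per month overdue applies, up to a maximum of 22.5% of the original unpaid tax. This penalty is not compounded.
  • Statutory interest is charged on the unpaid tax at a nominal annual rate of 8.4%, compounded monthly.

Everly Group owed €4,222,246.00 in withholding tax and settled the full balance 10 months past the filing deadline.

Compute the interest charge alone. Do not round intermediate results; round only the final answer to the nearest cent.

€305,043.21

Interest (8.4%/yr ÷ 12 = 0.7%/month): €4,222,246.00 × ((1 + 0.007)^10 − 1) = €305,043.2070…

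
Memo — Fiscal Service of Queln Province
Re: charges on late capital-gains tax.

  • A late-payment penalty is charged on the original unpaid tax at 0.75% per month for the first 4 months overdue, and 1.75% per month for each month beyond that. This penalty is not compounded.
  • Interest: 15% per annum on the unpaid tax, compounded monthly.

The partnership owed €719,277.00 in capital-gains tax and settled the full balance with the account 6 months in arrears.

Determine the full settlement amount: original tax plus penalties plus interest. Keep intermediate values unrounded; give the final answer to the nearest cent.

€821,689.95

Penalty, months 1–4: 4 × 0.75% × €719,277.00 = €21,578.31
Penalty, months 5–6: 2 × 1.75% × €719,277.00 = €25,174.70…
Interest (15%/yr ÷ 12 = 1.25%/month): €719,277.00 × ((1 + 0.0125)^6 − 1) = €55,659.9420…
Total = €719,277.00 + €46,753.0050 + €55,659.9420… = €821,689.95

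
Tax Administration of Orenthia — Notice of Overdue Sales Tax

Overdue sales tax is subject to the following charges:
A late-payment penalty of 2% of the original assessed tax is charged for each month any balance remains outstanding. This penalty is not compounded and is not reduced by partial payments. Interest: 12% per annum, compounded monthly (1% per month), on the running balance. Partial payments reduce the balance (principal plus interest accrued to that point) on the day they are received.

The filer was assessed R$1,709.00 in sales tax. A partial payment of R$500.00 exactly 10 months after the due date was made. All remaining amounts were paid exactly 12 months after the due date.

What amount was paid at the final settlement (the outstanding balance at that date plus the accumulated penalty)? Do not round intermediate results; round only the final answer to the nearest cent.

R$1,825.85

Balance at month 10: R$1,709.0000 × (1 + 0.01)^10 = R$1,887.7992…
After R$500.00 payment: R$1,887.7992… − R$500.00 = R$1,387.7992…
Balance at month 12: R$1,387.7992… × (1 + 0.01)^2 = R$1,415.6940…
Penalty: 12 × 2% × R$1,709.00 = R$410.16
Final settlement = outstanding balance + penalty = R$1,415.6940… + R$410.16 = R$1,825.85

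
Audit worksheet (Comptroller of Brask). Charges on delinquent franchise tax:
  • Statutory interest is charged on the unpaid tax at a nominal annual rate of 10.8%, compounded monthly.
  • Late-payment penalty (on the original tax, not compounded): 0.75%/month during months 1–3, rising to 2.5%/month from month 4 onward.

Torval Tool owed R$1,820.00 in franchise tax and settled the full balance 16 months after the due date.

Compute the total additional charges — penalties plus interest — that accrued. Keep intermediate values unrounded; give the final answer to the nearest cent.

R$912.99

Penalty, months 1–3: 3 × 0.75% × R$1,820.00 = R$40.95
Penalty, months 4–16: 13 × 2.5% × R$1,820.00 = R$591.50
Interest (10.8%/yr ÷ 12 = 0.9%/month): R$1,820.00 × ((1 + 0.009)^16 − 1) = R$280.5356…
Penalties + interest = R$632.4500 + R$280.5356… = R$912.99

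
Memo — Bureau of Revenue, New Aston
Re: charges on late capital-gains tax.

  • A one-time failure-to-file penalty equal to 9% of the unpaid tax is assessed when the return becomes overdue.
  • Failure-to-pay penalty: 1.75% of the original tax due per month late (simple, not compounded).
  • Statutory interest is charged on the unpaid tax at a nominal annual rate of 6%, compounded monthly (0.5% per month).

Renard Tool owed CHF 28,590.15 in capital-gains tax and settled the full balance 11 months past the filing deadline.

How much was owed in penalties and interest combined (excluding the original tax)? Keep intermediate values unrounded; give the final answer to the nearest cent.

Failure-to-file penalty: 9% × CHF 28,590.15 = CHF 2,573.11…
Failure-to-pay penalty: 11 × 1.75% × CHF 28,590.15 = CHF 5,503.60…
Interest: CHF 28,590.15 × ((1 + 0.005)^11 − 1) = CHF 28,590.15 × 0.0563958… = CHF 1,612.3653…
Penalties + interest = CHF 8,076.7174… + CHF 1,612.3653… = CHF 9,689.08

CHF 9,689.08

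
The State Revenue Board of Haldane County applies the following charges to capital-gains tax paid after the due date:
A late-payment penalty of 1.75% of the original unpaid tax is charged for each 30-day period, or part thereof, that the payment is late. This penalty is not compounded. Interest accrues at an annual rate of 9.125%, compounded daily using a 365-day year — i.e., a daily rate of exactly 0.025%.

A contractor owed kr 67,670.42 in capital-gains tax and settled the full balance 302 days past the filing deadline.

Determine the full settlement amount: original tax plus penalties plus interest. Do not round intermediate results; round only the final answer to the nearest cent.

Penalty periods: ⌈302/30⌉ = 11; penalty = 11 × 1.75% × kr 67,670.42 = kr 13,026.56…
Interest: kr 67,670.42 × ((1 + 0.00025)^302 − 1) = kr 67,670.42 × 0.07841305… = kr 5,306.2442…
Total = kr 67,670.42 + kr 13,026.5559… + kr 5,306.2442… = kr 86,003.22

kr 86,003.22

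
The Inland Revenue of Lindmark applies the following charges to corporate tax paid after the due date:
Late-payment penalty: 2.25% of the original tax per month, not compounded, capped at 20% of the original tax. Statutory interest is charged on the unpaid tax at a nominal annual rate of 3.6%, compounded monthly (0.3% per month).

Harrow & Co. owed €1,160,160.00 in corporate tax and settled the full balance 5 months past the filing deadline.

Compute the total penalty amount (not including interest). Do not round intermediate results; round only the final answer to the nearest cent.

€130,518.00

Penalty: 5 × 2.25% × €1,160,160.00 = €130,518.00 (below the 20% cap of €232,032.00)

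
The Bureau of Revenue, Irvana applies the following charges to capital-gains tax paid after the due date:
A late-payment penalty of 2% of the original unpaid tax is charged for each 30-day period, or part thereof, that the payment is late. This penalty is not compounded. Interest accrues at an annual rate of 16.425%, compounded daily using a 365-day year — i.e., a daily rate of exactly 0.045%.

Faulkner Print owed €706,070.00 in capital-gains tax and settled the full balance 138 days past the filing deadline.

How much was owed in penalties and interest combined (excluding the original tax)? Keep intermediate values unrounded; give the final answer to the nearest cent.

Penalty periods: ⌈138/30⌉ = 5; penalty = 5 × 2% × €706,070.00 = €70,607.00
Interest: €706,070.00 × ((1 + 0.00045)^138 − 1) = €706,070.00 × 0.06405388… = €45,226.5253…
Penalties + interest = €70,607.0000 + €45,226.5253… = €115,833.53

€115,833.53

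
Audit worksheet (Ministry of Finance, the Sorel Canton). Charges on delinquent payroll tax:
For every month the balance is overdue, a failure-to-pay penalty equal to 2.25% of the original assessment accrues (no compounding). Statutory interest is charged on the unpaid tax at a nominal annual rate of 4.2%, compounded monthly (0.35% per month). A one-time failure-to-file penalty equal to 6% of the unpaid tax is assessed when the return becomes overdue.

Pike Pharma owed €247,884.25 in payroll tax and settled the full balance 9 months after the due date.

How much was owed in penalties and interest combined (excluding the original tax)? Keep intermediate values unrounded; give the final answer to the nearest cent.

Failure-to-file penalty: 6% × €247,884.25 = €14,873.06…
Failure-to-pay penalty: 9 × 2.25% × €247,884.25 = €50,196.56…
Interest: €247,884.25 × ((1 + 0.0035)^9 − 1) = €247,884.25 × 0.0319446… = €7,918.5683…
Penalties + interest = €65,069.6156… + €7,918.5683… = €72,988.18

€72,988.18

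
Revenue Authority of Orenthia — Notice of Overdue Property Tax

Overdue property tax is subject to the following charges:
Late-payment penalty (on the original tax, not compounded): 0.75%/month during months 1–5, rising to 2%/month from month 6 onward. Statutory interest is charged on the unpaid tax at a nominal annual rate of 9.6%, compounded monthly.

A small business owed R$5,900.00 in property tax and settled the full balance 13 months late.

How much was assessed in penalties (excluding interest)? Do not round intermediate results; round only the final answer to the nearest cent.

Penalty, months 1–5: 5 × 0.75% × R$5,900.00 = R$221.25
Penalty, months 6–13: 8 × 2% × R$5,900.00 = R$944.00
Total penalty = R$221.25 + R$944.00 = R$1,165.25

R$1,165.25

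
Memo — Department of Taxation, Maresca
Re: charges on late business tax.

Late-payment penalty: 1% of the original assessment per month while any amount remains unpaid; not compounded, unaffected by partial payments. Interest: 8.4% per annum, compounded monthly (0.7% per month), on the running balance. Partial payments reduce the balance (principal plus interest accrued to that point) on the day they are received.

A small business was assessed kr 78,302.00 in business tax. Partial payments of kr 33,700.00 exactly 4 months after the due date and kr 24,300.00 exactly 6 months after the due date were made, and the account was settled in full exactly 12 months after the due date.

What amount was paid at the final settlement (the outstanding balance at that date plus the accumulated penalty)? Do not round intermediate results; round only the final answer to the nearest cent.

Balance at month 4: kr 78,302.0000 × (1 + 0.007)^4 = kr 80,517.5844…
After kr 33,700.00 payment: kr 80,517.5844… − kr 33,700.00 = kr 46,817.5844…
Balance at month 6: kr 46,817.5844… × (1 + 0.007)^2 = kr 47,475.3246…
After kr 24,300.00 payment: kr 47,475.3246… − kr 24,300.00 = kr 23,175.3246…
Balance at month 12: kr 23,175.3246… × (1 + 0.007)^6 = kr 24,165.8820…
Penalty: 12 × 1% × kr 78,302.00 = kr 9,396.24
Final settlement = outstanding balance + penalty = kr 24,165.8820… + kr 9,396.24 = kr 33,562.12

kr 33,562.12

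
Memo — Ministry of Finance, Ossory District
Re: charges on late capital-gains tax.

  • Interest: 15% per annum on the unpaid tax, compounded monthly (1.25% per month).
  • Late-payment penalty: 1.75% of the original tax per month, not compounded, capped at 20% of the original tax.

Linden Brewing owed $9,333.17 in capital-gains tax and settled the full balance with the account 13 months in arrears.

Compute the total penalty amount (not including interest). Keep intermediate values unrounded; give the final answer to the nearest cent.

Penalty (uncapped): 13 × 1.75% × $9,333.17 = $2,123.30…; cap = 20% × $9,333.17 = $1,866.63… → penalty = $1,866.63…

$1,866.63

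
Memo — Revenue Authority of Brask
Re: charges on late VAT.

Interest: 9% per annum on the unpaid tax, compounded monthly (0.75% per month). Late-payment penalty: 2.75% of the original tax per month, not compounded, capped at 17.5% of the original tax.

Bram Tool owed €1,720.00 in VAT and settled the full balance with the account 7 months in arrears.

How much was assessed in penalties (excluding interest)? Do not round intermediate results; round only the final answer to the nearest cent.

Penalty (uncapped): 7 × 2.75% × €1,720.00 = €331.10; cap = 17.5% × €1,720.00 = €301.00 → penalty = €301.00

€301.00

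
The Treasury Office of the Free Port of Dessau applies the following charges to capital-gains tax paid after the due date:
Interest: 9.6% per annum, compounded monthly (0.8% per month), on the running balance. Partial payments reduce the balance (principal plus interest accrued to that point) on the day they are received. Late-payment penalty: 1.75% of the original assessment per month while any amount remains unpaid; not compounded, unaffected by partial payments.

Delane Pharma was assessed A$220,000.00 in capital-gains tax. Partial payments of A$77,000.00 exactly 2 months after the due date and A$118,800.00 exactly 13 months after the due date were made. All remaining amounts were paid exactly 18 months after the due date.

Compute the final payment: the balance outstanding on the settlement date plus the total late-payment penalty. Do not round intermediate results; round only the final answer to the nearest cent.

Balance at month 2: A$220,000.0000 × (1 + 0.008)^2 = A$223,534.0800
After A$77,000.00 payment: A$223,534.0800 − A$77,000.00 = A$146,534.0800
Balance at month 13: A$146,534.0800 × (1 + 0.008)^11 = A$159,957.4585…
After A$118,800.00 payment: A$159,957.4585… − A$118,800.00 = A$41,157.4585…
Balance at month 18: A$41,157.4585… × (1 + 0.008)^5 = A$42,830.3092…
Penalty: 18 × 1.75% × A$220,000.00 = A$69,300.00
Final settlement = outstanding balance + penalty = A$42,830.3092… + A$69,300.00 = A$112,130.31

A$112,130.31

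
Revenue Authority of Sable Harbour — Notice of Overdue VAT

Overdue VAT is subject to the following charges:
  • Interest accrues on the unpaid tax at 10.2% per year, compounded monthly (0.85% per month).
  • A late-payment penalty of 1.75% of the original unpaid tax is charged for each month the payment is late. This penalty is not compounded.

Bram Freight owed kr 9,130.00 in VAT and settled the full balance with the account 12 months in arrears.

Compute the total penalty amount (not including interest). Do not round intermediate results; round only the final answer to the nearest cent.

kr 1,917.30

Late-payment penalty: 12 × 1.75% × kr 9,130.00 = kr 1,917.30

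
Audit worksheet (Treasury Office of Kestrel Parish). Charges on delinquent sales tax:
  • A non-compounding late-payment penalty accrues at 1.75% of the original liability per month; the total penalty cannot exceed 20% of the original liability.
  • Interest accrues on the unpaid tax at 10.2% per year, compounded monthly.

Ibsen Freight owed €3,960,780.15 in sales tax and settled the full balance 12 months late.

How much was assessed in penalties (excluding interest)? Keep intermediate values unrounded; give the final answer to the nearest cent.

€792,156.03

Penalty (uncapped): 12 × 1.75% × €3,960,780.15 = €831,763.83…; cap = 20% × €3,960,780.15 = €792,156.03 → penalty = €792,156.03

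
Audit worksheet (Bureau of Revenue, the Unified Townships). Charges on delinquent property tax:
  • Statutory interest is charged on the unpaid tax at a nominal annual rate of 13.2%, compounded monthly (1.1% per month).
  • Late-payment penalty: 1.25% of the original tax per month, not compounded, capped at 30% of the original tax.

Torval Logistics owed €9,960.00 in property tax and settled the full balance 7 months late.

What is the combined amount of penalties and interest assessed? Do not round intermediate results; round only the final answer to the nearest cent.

Penalty: 7 × 1.25% × €9,960.00 = €871.50 (below the 30% cap of €2,988.00)
Interest: €9,960.00 × ((1 + 0.011)^7 − 1) = €9,960.00 × 0.0795881… = €792.6975…
Penalties + interest = €871.5000 + €792.6975… = €1,664.20

€1,664.20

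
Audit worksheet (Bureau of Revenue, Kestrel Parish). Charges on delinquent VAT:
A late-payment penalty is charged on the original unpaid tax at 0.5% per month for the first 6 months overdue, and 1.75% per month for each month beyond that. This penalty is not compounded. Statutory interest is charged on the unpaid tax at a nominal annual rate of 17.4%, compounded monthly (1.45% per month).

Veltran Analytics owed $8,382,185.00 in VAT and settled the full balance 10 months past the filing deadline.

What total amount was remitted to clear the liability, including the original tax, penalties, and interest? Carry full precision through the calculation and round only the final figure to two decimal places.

$10,518,271.95

Penalty, months 1–6: 6 × 0.5% × $8,382,185.00 = $251,465.55
Penalty, months 7–10: 4 × 1.75% × $8,382,185.00 = $586,752.95
Interest: $8,382,185.00 × ((1 + 0.0145)^10 − 1) = $8,382,185.00 × 0.1548365… = $1,297,868.4523…
Total = $8,382,185.00 + $838,218.5000 + $1,297,868.4523… = $10,518,271.95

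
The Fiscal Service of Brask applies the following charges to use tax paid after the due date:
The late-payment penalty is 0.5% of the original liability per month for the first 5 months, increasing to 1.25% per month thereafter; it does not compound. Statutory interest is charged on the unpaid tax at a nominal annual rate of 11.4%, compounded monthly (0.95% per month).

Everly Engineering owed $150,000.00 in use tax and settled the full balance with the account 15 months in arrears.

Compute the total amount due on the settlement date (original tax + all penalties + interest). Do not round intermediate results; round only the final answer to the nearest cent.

Penalty, months 1–5: 5 × 0.5% × $150,000.00 = $3,750.00
Penalty, months 6–15: 10 × 1.25% × $150,000.00 = $18,750.00
Interest: $150,000.00 × ((1 + 0.0095)^15 − 1) = $150,000.00 × 0.1523777… = $22,856.6565…
Total = $150,000.00 + $22,500.0000 + $22,856.6565… = $195,356.66

$195,356.66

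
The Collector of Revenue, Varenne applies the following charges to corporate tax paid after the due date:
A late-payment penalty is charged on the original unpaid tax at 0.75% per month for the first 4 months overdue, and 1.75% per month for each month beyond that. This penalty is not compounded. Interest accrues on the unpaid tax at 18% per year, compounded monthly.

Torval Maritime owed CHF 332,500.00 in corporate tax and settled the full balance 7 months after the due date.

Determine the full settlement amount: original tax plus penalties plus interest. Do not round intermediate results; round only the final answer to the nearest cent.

Penalty, months 1–4: 4 × 0.75% × CHF 332,500.00 = CHF 9,975.00
Penalty, months 5–7: 3 × 1.75% × CHF 332,500.00 = CHF 17,456.25
Interest (18%/yr ÷ 12 = 1.5%/month): CHF 332,500.00 × ((1 + 0.015)^7 − 1) = CHF 36,523.4335…
Total = CHF 332,500.00 + CHF 27,431.2500 + CHF 36,523.4335… = CHF 396,454.68

CHF 396,454.68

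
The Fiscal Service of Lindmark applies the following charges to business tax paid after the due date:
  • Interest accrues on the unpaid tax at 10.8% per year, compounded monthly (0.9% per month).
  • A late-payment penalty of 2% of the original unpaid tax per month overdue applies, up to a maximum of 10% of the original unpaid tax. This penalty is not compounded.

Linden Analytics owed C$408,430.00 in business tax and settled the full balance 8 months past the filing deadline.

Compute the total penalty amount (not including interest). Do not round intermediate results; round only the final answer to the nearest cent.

C$40,843.00

Penalty (uncapped): 8 × 2% × C$408,430.00 = C$65,348.80; cap = 10% × C$408,430.00 = C$40,843.00 → penalty = C$40,843.00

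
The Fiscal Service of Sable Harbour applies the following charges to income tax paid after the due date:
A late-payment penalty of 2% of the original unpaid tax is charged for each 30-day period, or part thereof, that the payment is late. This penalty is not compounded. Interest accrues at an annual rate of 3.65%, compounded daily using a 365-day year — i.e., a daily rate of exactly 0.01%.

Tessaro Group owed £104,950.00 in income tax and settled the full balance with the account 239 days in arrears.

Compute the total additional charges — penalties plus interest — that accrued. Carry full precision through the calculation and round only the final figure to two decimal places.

£19,330.39

Penalty periods: ⌈239/30⌉ = 8; penalty = 8 × 2% × £104,950.00 = £16,792.00
Interest: £104,950.00 × ((1 + 0.0001)^239 − 1) = £104,950.00 × 0.02418667… = £2,538.3910…
Penalties + interest = £16,792.0000 + £2,538.3910… = £19,330.39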